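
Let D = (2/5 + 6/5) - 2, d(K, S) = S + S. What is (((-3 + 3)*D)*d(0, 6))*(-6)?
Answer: 0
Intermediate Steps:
d(K, S) = 2*S
D = -⅖ (D = (2*(⅕) + 6*(⅕)) - 2 = (⅖ + 6/5) - 2 = 8/5 - 2 = -⅖ ≈ -0.40000)
(((-3 + 3)*D)*d(0, 6))*(-6) = (((-3 + 3)*(-⅖))*(2*6))*(-6) = ((0*(-⅖))*12)*(-6) = (0*12)*(-6) = 0*(-6) = 0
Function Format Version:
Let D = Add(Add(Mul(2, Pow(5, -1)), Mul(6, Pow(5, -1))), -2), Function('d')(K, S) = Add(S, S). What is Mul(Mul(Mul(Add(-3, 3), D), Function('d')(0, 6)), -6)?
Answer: 0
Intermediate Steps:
Function('d')(K, S) = Mul(2, S)
D = Rational(-2, 5) (D = Add(Add(Mul(2, Rational(1, 5)), Mul(6, Rational(1, 5))), -2) = Add(Add(Rational(2, 5), Rational(6, 5)), -2) = Add(Rational(8, 5), -2) = Rational(-2, 5) ≈ -0.40000)
Mul(Mul(Mul(Add(-3, 3), D), Function('d')(0, 6)), -6) = Mul(Mul(Mul(Add(-3, 3), Rational(-2, 5)), Mul(2, 6)), -6) = Mul(Mul(Mul(0, Rational(-2, 5)), 12), -6) = Mul(Mul(0, 12), -6) = Mul(0, -6) = 0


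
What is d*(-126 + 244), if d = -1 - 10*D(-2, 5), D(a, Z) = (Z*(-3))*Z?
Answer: 88382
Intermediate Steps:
D(a, Z) = -3*Z² (D(a, Z) = (-3*Z)*Z = -3*Z²)
d = 749 (d = -1 - (-30)*5² = -1 - (-30)*25 = -1 - 10*(-75) = -1 + 750 = 749)
d*(-126 + 244) = 749*(-126 + 244) = 749*118 = 88382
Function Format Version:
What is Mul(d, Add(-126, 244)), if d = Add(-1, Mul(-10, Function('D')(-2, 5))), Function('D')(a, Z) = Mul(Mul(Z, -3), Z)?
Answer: 88382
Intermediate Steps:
Function('D')(a, Z) = Mul(-3, Pow(Z, 2)) (Function('D')(a, Z) = Mul(Mul(-3, Z), Z) = Mul(-3, Pow(Z, 2)))
d = 749 (d = Add(-1, Mul(-10, Mul(-3, Pow(5, 2)))) = Add(-1, Mul(-10, Mul(-3, 25))) = Add(-1, Mul(-10, -75)) = Add(-1, 750) = 749)
Mul(d, Add(-126, 244)) = Mul(749, Add(-126, 244)) = Mul(749, 118) = 88382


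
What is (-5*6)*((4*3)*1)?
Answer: -360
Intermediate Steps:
(-5*6)*((4*3)*1) = -360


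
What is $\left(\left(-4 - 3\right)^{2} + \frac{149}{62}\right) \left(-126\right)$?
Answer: $- \frac{200781}{31} \approx -6476.8$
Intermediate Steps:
$\left(\left(-4 - 3\right)^{2} + \frac{149}{62}\right) \left(-126\right) = \left(\left(-7\right)^{2} + 149 \cdot \frac{1}{62}\right) \left(-126\right) = \left(49 + \frac{149}{62}\right) \left(-126\right) = \frac{3187}{62} \left(-126\right) = - \frac{200781}{31}$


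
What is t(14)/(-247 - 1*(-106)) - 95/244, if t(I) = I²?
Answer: -61219/34404 ≈ -1.7794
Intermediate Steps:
t(14)/(-247 - 1*(-106)) - 95/244 = 14²/(-247 - 1*(-106)) - 95/244 = 196/(-247 + 106) - 95*1/244 = 196/(-141) - 95/244 = 196*(-1/141) - 95/244 = -196/141 - 95/244 = -61219/34404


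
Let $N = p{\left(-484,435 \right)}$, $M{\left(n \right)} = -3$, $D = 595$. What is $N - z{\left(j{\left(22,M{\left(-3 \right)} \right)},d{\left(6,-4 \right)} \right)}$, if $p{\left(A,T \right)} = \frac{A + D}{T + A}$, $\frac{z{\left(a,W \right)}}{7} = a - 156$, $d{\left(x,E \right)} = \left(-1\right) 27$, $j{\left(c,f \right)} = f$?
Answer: $\frac{54426}{49} \approx 1110.7$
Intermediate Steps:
$d{\left(x,E \right)} = -27$
$z{\left(a,W \right)} = -1092 + 7 a$ ($z{\left(a,W \right)} = 7 \left(a - 156\right) = 7 \left(-156 + a\right) = -1092 + 7 a$)
$p{\left(A,T \right)} = \frac{595 + A}{A + T}$ ($p{\left(A,T \right)} = \frac{A + 595}{T + A} = \frac{595 + A}{A + T}$)
$N = - \frac{111}{49}$ ($N = \frac{595 - 484}{-484 + 435} = \frac{1}{-49} \cdot 111 = \left(- \frac{1}{49}\right) 111 = - \frac{111}{49} \approx -2.2653$)
$N - z{\left(j{\left(22,M{\left(-3 \right)} \right)},d{\left(6,-4 \right)} \right)} = - \frac{111}{49} - \left(-1092 + 7 \left(-3\right)\right) = - \frac{111}{49} - \left(-1092 - 21\right) = - \frac{111}{49} - -1113 = - \frac{111}{49} + 1113 = \frac{54426}{49}$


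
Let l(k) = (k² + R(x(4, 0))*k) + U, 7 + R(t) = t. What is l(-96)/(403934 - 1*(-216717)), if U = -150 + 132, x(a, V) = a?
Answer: 306/20021 ≈ 0.015284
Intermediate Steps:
R(t) = -7 + t
U = -18
l(k) = -18 + k² - 3*k (l(k) = (k² + (-7 + 4)*k) - 18 = (k² - 3*k) - 18 = -18 + k² - 3*k)
l(-96)/(403934 - 1*(-216717)) = (-18 + (-96)² - 3*(-96))/(403934 - 1*(-216717)) = (-18 + 9216 + 288)/(403934 + 216717) = 9486/620651 = 9486*(1/620651) = 306/20021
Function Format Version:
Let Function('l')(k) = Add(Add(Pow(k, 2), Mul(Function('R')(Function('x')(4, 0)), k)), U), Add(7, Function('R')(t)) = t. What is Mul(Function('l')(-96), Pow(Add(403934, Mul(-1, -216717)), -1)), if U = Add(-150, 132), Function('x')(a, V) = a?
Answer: Rational(306, 20021) ≈ 0.015284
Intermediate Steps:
Function('R')(t) = Add(-7, t)
U = -18
Function('l')(k) = Add(-18, Pow(k, 2), Mul(-3, k)) (Function('l')(k) = Add(Add(Pow(k, 2), Mul(Add(-7, 4), k)), -18) = Add(Add(Pow(k, 2), Mul(-3, k)), -18) = Add(-18, Pow(k, 2), Mul(-3, k)))
Mul(Function('l')(-96), Pow(Add(403934, Mul(-1, -216717)), -1)) = Mul(Add(-18, Pow(-96, 2), Mul(-3, -96)), Pow(Add(403934, Mul(-1, -216717)), -1)) = Mul(Add(-18, 9216, 288), Pow(Add(403934, 216717), -1)) = Mul(9486, Pow(620651, -1)) = Mul(9486, Rational(1, 620651)) = Rational(306, 20021)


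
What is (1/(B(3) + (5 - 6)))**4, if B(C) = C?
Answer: 1/16 ≈ 0.062500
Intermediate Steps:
(1/(B(3) + (5 - 6)))**4 = (1/(3 + (5 - 6)))**4 = (1/(3 - 1))**4 = (1/2)**4 = 1/16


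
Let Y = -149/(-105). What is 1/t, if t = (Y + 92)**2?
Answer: 11025/96216481 ≈ 0.00011459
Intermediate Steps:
Y = 149/105 (Y = -149*(-1/105) = 149/105 ≈ 1.4190)
t = 96216481/11025 (t = (149/105 + 92)**2 = (9809/105)**2 = 96216481/11025 ≈ 8727.1)
1/t = 1/(96216481/11025) = 11025/96216481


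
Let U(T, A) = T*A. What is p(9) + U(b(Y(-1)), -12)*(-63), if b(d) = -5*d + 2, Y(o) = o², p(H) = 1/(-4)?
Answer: -9073/4 ≈ -2268.3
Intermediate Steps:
p(H) = -¼
b(d) = 2 - 5*d
U(T, A) = A*T
p(9) + U(b(Y(-1)), -12)*(-63) = -¼ - 12*(2 - 5*(-1)²)*(-63) = -¼ - 12*(2 - 5*1)*(-63) = -¼ - 12*(2 - 5)*(-63) = -¼ - 12*(-3)*(-63) = -¼ + 36*(-63) = -¼ - 2268 = -9073/4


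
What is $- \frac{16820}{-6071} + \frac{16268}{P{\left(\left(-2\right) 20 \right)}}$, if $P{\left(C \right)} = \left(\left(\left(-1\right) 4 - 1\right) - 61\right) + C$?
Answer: $- \frac{48490054}{321763} \approx -150.7$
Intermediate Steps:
$P{\left(C \right)} = -66 + C$ ($P{\left(C \right)} = \left(\left(-4 - 1\right) - 61\right) + C = \left(-5 - 61\right) + C = -66 + C$)
$- \frac{16820}{-6071} + \frac{16268}{P{\left(\left(-2\right) 20 \right)}} = - \frac{16820}{-6071} + \frac{16268}{-66 - 40} = \left(-16820\right) \left(- \frac{1}{6071}\right) + \frac{16268}{-66 - 40} = \frac{16820}{6071} + \frac{16268}{-106} = \frac{16820}{6071} + 16268 \left(- \frac{1}{106}\right) = \frac{16820}{6071} - \frac{8134}{53} = - \frac{48490054}{321763}$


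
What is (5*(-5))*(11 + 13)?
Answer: -600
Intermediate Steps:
(5*(-5))*(11 + 13) = -25*24 = -600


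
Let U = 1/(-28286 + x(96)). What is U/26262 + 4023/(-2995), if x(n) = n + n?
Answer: -2968188021439/2209724860860 ≈ -1.3432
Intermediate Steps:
x(n) = 2*n
U = -1/28094 (U = 1/(-28286 + 2*96) = 1/(-28286 + 192) = 1/(-28094) = -1/28094 ≈ -3.5595e-5)
U/26262 + 4023/(-2995) = -1/28094/26262 + 4023/(-2995) = -1/28094*1/26262 + 4023*(-1/2995) = -1/737804628 - 4023/2995 = -2968188021439/2209724860860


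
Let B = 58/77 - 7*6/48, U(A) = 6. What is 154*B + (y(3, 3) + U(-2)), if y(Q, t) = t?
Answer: -39/4 ≈ -9.7500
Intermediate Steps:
B = -75/616 (B = 58*(1/77) - 42*1/48 = 58/77 - 7/8 = -75/616 ≈ -0.12175)
154*B + (y(3, 3) + U(-2)) = 154*(-75/616) + (3 + 6) = -75/4 + 9 = -39/4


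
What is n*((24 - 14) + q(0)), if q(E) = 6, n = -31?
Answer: -496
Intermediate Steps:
n*((24 - 14) + q(0)) = -31*((24 - 14) + 6) = -31*(10 + 6) = -31*16 = -496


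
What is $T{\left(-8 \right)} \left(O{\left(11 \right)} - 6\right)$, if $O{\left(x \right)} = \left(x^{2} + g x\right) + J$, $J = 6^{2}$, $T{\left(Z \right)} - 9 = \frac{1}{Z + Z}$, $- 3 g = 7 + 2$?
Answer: $\frac{8437}{8} \approx 1054.6$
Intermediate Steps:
$g = -3$ ($g = - \frac{7 + 2}{3} = \left(- \frac{1}{3}\right) 9 = -3$)
$T{\left(Z \right)} = 9 + \frac{1}{2 Z}$ ($T{\left(Z \right)} = 9 + \frac{1}{Z + Z} = 9 + \frac{1}{2 Z}$)
$J = 36$
$O{\left(x \right)} = 36 + x^{2} - 3 x$ ($O{\left(x \right)} = \left(x^{2} - 3 x\right) + 36 = 36 + x^{2} - 3 x$)
$T{\left(-8 \right)} \left(O{\left(11 \right)} - 6\right) = \left(9 + \frac{1}{2 \left(-8\right)}\right) \left(\left(36 + 11^{2} - 33\right) - 6\right) = \left(9 + \frac{1}{2} \left(- \frac{1}{8}\right)\right) \left(\left(36 + 121 - 33\right) - 6\right) = \left(9 - \frac{1}{16}\right) \left(124 - 6\right) = \frac{143}{16} \cdot 118 = \frac{8437}{8}$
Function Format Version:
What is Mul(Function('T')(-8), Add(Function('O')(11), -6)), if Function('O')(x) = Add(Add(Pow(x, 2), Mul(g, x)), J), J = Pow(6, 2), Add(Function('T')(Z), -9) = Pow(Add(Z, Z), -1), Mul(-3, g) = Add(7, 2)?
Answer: Rational(8437, 8) ≈ 1054.6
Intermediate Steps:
g = -3 (g = Mul(Rational(-1, 3), Add(7, 2)) = Mul(Rational(-1, 3), 9) = -3)
Function('T')(Z) = Add(9, Mul(Rational(1, 2), Pow(Z, -1))) (Function('T')(Z) = Add(9, Pow(Add(Z, Z), -1)) = Add(9, Pow(Mul(2, Z), -1)) = Add(9, Mul(Rational(1, 2), Pow(Z, -1))))
J = 36
Function('O')(x) = Add(36, Pow(x, 2), Mul(-3, x)) (Function('O')(x) = Add(Add(Pow(x, 2), Mul(-3, x)), 36) = Add(36, Pow(x, 2), Mul(-3, x)))
Mul(Function('T')(-8), Add(Function('O')(11), -6)) = Mul(Add(9, Mul(Rational(1, 2), Pow(-8, -1))), Add(Add(36, Pow(11, 2), Mul(-3, 11)), -6)) = Mul(Add(9, Mul(Rational(1, 2), Rational(-1, 8))), Add(Add(36, 121, -33), -6)) = Mul(Add(9, Rational(-1, 16)), Add(124, -6)) = Mul(Rational(143, 16), 118) = Rational(8437, 8)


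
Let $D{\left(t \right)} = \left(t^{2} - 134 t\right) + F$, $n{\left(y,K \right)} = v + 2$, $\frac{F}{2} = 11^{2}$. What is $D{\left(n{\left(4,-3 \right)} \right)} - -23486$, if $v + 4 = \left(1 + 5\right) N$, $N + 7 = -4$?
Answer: $37464$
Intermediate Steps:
$N = -11$ ($N = -7 - 4 = -11$)
$v = -70$ ($v = -4 + \left(1 + 5\right) \left(-11\right) = -4 + 6 \left(-11\right) = -4 - 66 = -70$)
$F = 242$ ($F = 2 \cdot 11^{2} = 2 \cdot 121 = 242$)
$n{\left(y,K \right)} = -68$ ($n{\left(y,K \right)} = -70 + 2 = -68$)
$D{\left(t \right)} = 242 + t^{2} - 134 t$ ($D{\left(t \right)} = \left(t^{2} - 134 t\right) + 242 = 242 + t^{2} - 134 t$)
$D{\left(n{\left(4,-3 \right)} \right)} - -23486 = \left(242 + \left(-68\right)^{2} - -9112\right) - -23486 = \left(242 + 4624 + 9112\right) + 23486 = 13978 + 23486 = 37464$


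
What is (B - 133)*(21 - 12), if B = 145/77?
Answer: -90864/77 ≈ -1180.1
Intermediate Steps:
B = 145/77 (B = 145*(1/77) = 145/77 ≈ 1.8831)
(B - 133)*(21 - 12) = (145/77 - 133)*(21 - 12) = -10096/77*9 = -90864/77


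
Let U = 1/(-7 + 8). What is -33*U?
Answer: -33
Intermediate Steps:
U = 1 (U = 1/1 = 1)
-33*U = -33*1 = -33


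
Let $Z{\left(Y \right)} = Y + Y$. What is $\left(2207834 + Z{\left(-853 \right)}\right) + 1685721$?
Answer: $3891849$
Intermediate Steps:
$Z{\left(Y \right)} = 2 Y$
$\left(2207834 + Z{\left(-853 \right)}\right) + 1685721 = \left(2207834 + 2 \left(-853\right)\right) + 1685721 = \left(2207834 - 1706\right) + 1685721 = 2206128 + 1685721 = 3891849$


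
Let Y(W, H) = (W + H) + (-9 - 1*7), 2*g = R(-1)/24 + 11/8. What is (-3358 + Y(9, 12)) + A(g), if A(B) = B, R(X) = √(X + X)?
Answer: -53637/16 + I*√2/48 ≈ -3352.3 + 0.029463*I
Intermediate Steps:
R(X) = √2*√X (R(X) = √(2*X) = √2*√X)
g = 11/16 + I*√2/48 (g = ((√2*√(-1))/24 + 11/8)/2 = ((√2*I)*(1/24) + 11*(⅛))/2 = ((I*√2)*(1/24) + 11/8)/2 = (I*√2/24 + 11/8)/2 = (11/8 + I*√2/24)/2 = 11/16 + I*√2/48 ≈ 0.6875 + 0.029463*I)
Y(W, H) = -16 + H + W (Y(W, H) = (H + W) + (-9 - 7) = (H + W) - 16 = -16 + H + W)
(-3358 + Y(9, 12)) + A(g) = (-3358 + (-16 + 12 + 9)) + (11/16 + I*√2/48) = (-3358 + 5) + (11/16 + I*√2/48) = -3353 + (11/16 + I*√2/48) = -53637/16 + I*√2/48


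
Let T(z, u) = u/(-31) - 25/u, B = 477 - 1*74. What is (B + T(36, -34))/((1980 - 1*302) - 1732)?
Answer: -142231/18972 ≈ -7.4969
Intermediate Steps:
B = 403 (B = 477 - 74 = 403)
T(z, u) = -25/u - u/31 (T(z, u) = u*(-1/31) - 25/u = -u/31 - 25/u = -25/u - u/31)
(B + T(36, -34))/((1980 - 1*302) - 1732) = (403 + (-25/(-34) - 1/31*(-34)))/((1980 - 1*302) - 1732) = (403 + (-25*(-1/34) + 34/31))/((1980 - 302) - 1732) = (403 + (25/34 + 34/31))/(1678 - 1732) = (403 + 1931/1054)/(-54) = (426693/1054)*(-1/54) = -142231/18972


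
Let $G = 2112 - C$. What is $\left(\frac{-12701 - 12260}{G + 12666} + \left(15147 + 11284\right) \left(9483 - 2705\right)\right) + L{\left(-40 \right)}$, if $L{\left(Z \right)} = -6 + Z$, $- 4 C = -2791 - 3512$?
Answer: $\frac{9460693805204}{52809} \approx 1.7915 \cdot 10^{8}$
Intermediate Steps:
$C = \frac{6303}{4}$ ($C = - \frac{-2791 - 3512}{4} = \left(- \frac{1}{4}\right) \left(-6303\right) = \frac{6303}{4} \approx 1575.8$)
$G = \frac{2145}{4}$ ($G = 2112 - \frac{6303}{4} = \frac{2145}{4} \approx 536.25$)
$\left(\frac{-12701 - 12260}{G + 12666} + \left(15147 + 11284\right) \left(9483 - 2705\right)\right) + L{\left(-40 \right)} = \left(\frac{-12701 - 12260}{\frac{2145}{4} + 12666} + \left(15147 + 11284\right) \left(9483 - 2705\right)\right) - 46 = \left(- \frac{24961}{\frac{52809}{4}} + 26431 \cdot 6778\right) - 46 = \left(\left(-24961\right) \frac{4}{52809} + 179149318\right) - 46 = \left(- \frac{99844}{52809} + 179149318\right) - 46 = \frac{9460696234418}{52809} - 46 = \frac{9460693805204}{52809}$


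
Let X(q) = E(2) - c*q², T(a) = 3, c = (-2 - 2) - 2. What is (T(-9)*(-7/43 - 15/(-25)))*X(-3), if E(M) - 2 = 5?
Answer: 17202/215 ≈ 80.009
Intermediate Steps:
c = -6 (c = -4 - 2 = -6)
E(M) = 7 (E(M) = 2 + 5 = 7)
X(q) = 7 + 6*q² (X(q) = 7 - (-6)*q² = 7 + 6*q²)
(T(-9)*(-7/43 - 15/(-25)))*X(-3) = (3*(-7/43 - 15/(-25)))*(7 + 6*(-3)²) = (3*(-7*1/43 - 15*(-1/25)))*(7 + 6*9) = (3*(-7/43 + ⅗))*(7 + 54) = (3*(94/215))*61 = (282/215)*61 = 17202/215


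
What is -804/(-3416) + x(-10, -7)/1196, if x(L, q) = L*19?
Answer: 9767/127673 ≈ 0.076500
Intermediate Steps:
x(L, q) = 19*L
-804/(-3416) + x(-10, -7)/1196 = -804/(-3416) + (19*(-10))/1196 = -804*(-1/3416) - 190*1/1196 = 201/854 - 95/598 = 9767/127673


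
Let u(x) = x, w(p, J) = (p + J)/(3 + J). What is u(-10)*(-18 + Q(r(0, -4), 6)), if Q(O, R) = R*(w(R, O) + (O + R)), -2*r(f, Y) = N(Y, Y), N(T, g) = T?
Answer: -396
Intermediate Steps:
w(p, J) = (J + p)/(3 + J)
r(f, Y) = -Y/2
Q(O, R) = R*(O + R + (O + R)/(3 + O)) (Q(O, R) = R*((O + R)/(3 + O) + (O + R)) = R*(O + R + (O + R)/(3 + O)))
u(-10)*(-18 + Q(r(0, -4), 6)) = -10*(-18 + 6*(-½*(-4) + 6 + (3 - ½*(-4))*(-½*(-4) + 6))/(3 - ½*(-4))) = -10*(-18 + 6*(2 + 6 + (3 + 2)*(2 + 6))/(3 + 2)) = -10*(-18 + 6*(2 + 6 + 5*8)/5) = -10*(-18 + 6*(⅕)*(2 + 6 + 40)) = -10*(-18 + 6*(⅕)*48) = -10*(-18 + 288/5) = -10*198/5 = -396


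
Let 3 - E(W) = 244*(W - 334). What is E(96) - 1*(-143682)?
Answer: 201757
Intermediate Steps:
E(W) = 81499 - 244*W (E(W) = 3 - 244*(W - 334) = 3 - 244*(-334 + W) = 3 - (-81496 + 244*W) = 3 + (81496 - 244*W) = 81499 - 244*W)
E(96) - 1*(-143682) = (81499 - 244*96) - 1*(-143682) = (81499 - 23424) + 143682 = 58075 + 143682 = 201757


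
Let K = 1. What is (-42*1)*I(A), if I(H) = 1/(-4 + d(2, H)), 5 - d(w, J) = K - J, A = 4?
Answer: -21/2 ≈ -10.500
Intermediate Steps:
d(w, J) = 4 + J (d(w, J) = 5 - (1 - J) = 5 + (-1 + J) = 4 + J)
I(H) = 1/H (I(H) = 1/(-4 + (4 + H)) = 1/H)
(-42*1)*I(A) = -42*1/4 = -42*¼ = -21/2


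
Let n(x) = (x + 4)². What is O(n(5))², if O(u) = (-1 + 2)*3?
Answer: 9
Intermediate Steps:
n(x) = (4 + x)²
O(u) = 3 (O(u) = 1*3 = 3)
O(n(5))² = 3² = 9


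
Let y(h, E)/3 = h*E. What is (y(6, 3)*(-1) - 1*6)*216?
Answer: -12960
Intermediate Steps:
y(h, E) = 3*E*h (y(h, E) = 3*(h*E) = 3*(E*h) = 3*E*h)
(y(6, 3)*(-1) - 1*6)*216 = ((3*3*6)*(-1) - 1*6)*216 = (54*(-1) - 6)*216 = (-54 - 6)*216 = -60*216 = -12960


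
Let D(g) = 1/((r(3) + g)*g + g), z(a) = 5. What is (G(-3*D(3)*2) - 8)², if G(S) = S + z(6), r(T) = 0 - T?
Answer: 25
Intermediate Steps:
r(T) = -T
D(g) = 1/(g + g*(-3 + g)) (D(g) = 1/((-1*3 + g)*g + g) = 1/((-3 + g)*g + g) = 1/(g*(-3 + g) + g) = 1/(g + g*(-3 + g)))
G(S) = 5 + S (G(S) = S + 5 = 5 + S)
(G(-3*D(3)*2) - 8)² = ((5 - 3/(3*(-2 + 3))*2) - 8)² = ((5 - 1/1*2) - 8)² = ((5 - 1*2) - 8)² = ((5 - 2) - 8)² = (3 - 8)² = (-5)² = 25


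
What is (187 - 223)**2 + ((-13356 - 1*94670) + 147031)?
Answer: 40301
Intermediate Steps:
(187 - 223)**2 + ((-13356 - 1*94670) + 147031) = (-36)**2 + ((-13356 - 94670) + 147031) = 1296 + (-108026 + 147031) = 1296 + 39005 = 40301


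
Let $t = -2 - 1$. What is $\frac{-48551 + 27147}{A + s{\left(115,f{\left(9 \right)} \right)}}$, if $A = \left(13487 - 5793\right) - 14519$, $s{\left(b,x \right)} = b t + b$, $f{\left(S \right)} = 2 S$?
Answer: $\frac{21404}{7055} \approx 3.0339$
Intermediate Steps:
$t = -3$ ($t = -2 - 1 = -3$)
$s{\left(b,x \right)} = - 2 b$ ($s{\left(b,x \right)} = b \left(-3\right) + b = - 3 b + b = - 2 b$)
$A = -6825$ ($A = 7694 - 14519 = -6825$)
$\frac{-48551 + 27147}{A + s{\left(115,f{\left(9 \right)} \right)}} = \frac{-48551 + 27147}{-6825 - 230} = - \frac{21404}{-6825 - 230} = - \frac{21404}{-7055} = \left(-21404\right) \left(- \frac{1}{7055}\right) = \frac{21404}{7055}$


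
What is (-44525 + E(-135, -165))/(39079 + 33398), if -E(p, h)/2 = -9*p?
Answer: -46955/72477 ≈ -0.64786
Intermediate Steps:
E(p, h) = 18*p (E(p, h) = -(-18)*p = 18*p)
(-44525 + E(-135, -165))/(39079 + 33398) = (-44525 + 18*(-135))/(39079 + 33398) = (-44525 - 2430)/72477 = -46955*1/72477 = -46955/72477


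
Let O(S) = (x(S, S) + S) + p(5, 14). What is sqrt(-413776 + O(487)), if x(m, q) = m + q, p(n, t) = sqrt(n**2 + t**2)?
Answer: sqrt(-412315 + sqrt(221)) ≈ 642.11*I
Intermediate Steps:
O(S) = sqrt(221) + 3*S (O(S) = ((S + S) + S) + sqrt(5**2 + 14**2) = (2*S + S) + sqrt(25 + 196) = 3*S + sqrt(221) = sqrt(221) + 3*S)
sqrt(-413776 + O(487)) = sqrt(-413776 + (sqrt(221) + 3*487)) = sqrt(-413776 + (sqrt(221) + 1461)) = sqrt(-413776 + (1461 + sqrt(221))) = sqrt(-412315 + sqrt(221))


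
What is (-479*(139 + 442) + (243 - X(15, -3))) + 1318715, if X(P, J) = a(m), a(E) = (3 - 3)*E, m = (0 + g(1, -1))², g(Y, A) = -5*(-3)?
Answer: 1040659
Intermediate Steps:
g(Y, A) = 15
m = 225 (m = (0 + 15)² = 15² = 225)
a(E) = 0 (a(E) = 0*E = 0)
X(P, J) = 0
(-479*(139 + 442) + (243 - X(15, -3))) + 1318715 = (-479*(139 + 442) + (243 - 1*0)) + 1318715 = (-479*581 + (243 + 0)) + 1318715 = (-278299 + 243) + 1318715 = -278056 + 1318715 = 1040659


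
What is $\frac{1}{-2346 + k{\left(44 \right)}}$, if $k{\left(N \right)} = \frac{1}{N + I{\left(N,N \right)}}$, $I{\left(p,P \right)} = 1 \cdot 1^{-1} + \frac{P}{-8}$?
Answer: $- \frac{79}{185332} \approx -0.00042626$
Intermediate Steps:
$I{\left(p,P \right)} = 1 - \frac{P}{8}$ ($I{\left(p,P \right)} = 1 \cdot 1 + P \left(- \frac{1}{8}\right) = 1 - \frac{P}{8}$)
$k{\left(N \right)} = \frac{1}{1 + \frac{7 N}{8}}$ ($k{\left(N \right)} = \frac{1}{N - \left(-1 + \frac{N}{8}\right)} = \frac{1}{1 + \frac{7 N}{8}}$)
$\frac{1}{-2346 + k{\left(44 \right)}} = \frac{1}{-2346 + \frac{8}{8 + 7 \cdot 44}} = \frac{1}{-2346 + \frac{8}{8 + 308}} = \frac{1}{-2346 + \frac{8}{316}} = \frac{1}{-2346 + 8 \cdot \frac{1}{316}} = \frac{1}{-2346 + \frac{2}{79}} = \frac{1}{- \frac{185332}{79}} = - \frac{79}{185332}$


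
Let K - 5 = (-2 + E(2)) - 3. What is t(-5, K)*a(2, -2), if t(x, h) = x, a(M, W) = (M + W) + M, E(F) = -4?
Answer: -10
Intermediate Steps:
a(M, W) = W + 2*M
K = -4 (K = 5 + ((-2 - 4) - 3) = 5 + (-6 - 3) = 5 - 9 = -4)
t(-5, K)*a(2, -2) = -5*(-2 + 2*2) = -5*(-2 + 4) = -5*2 = -10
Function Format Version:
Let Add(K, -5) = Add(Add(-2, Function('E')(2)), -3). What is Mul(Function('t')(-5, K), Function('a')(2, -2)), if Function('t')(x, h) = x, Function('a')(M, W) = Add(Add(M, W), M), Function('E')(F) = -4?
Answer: -10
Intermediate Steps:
Function('a')(M, W) = Add(W, Mul(2, M))
K = -4 (K = Add(5, Add(Add(-2, -4), -3)) = Add(5, Add(-6, -3)) = Add(5, -9) = -4)
Mul(Function('t')(-5, K), Function('a')(2, -2)) = Mul(-5, Add(-2, Mul(2, 2))) = Mul(-5, Add(-2, 4)) = Mul(-5, 2) = -10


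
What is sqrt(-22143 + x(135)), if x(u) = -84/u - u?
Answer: I*sqrt(5012690)/15 ≈ 149.26*I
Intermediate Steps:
x(u) = -u - 84/u
sqrt(-22143 + x(135)) = sqrt(-22143 + (-1*135 - 84/135)) = sqrt(-22143 + (-135 - 84*1/135)) = sqrt(-22143 + (-135 - 28/45)) = sqrt(-22143 - 6103/45) = sqrt(-1002538/45) = I*sqrt(5012690)/15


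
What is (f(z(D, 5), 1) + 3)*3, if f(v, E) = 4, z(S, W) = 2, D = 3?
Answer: 21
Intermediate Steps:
(f(z(D, 5), 1) + 3)*3 = (4 + 3)*3 = 7*3 = 21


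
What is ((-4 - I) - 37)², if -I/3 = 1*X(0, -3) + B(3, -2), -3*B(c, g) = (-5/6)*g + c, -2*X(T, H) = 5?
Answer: 101761/36 ≈ 2826.7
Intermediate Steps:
X(T, H) = -5/2 (X(T, H) = -½*5 = -5/2)
B(c, g) = -c/3 + 5*g/18 (B(c, g) = -((-5/6)*g + c)/3 = -((-5*⅙)*g + c)/3 = -(-5*g/6 + c)/3 = -(c - 5*g/6)/3 = -c/3 + 5*g/18)
I = 73/6 (I = -3*(1*(-5/2) + (-⅓*3 + (5/18)*(-2))) = -3*(-5/2 + (-1 - 5/9)) = -3*(-5/2 - 14/9) = -3*(-73/18) = 73/6 ≈ 12.167)
((-4 - I) - 37)² = ((-4 - 1*73/6) - 37)² = ((-4 - 73/6) - 37)² = (-97/6 - 37)² = (-319/6)² = 101761/36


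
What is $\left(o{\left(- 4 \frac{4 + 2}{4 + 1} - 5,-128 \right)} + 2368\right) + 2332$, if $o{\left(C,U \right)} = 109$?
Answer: $4809$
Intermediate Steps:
$\left(o{\left(- 4 \frac{4 + 2}{4 + 1} - 5,-128 \right)} + 2368\right) + 2332 = \left(109 + 2368\right) + 2332 = 2477 + 2332 = 4809$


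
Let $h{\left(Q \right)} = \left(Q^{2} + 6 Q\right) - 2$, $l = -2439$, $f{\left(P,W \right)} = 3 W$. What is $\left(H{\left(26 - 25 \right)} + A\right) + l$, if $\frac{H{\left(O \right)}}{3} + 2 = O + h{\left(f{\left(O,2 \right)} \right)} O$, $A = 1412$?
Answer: $-820$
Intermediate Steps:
$h{\left(Q \right)} = -2 + Q^{2} + 6 Q$
$H{\left(O \right)} = -6 + 213 O$ ($H{\left(O \right)} = -6 + 3 \left(O + \left(-2 + \left(3 \cdot 2\right)^{2} + 6 \cdot 3 \cdot 2\right) O\right) = -6 + 3 \left(O + \left(-2 + 6^{2} + 6 \cdot 6\right) O\right) = -6 + 3 \left(O + \left(-2 + 36 + 36\right) O\right) = -6 + 3 \left(O + 70 O\right) = -6 + 3 \cdot 71 O = -6 + 213 O$)
$\left(H{\left(26 - 25 \right)} + A\right) + l = \left(\left(-6 + 213 \left(26 - 25\right)\right) + 1412\right) - 2439 = \left(\left(-6 + 213 \cdot 1\right) + 1412\right) - 2439 = \left(\left(-6 + 213\right) + 1412\right) - 2439 = \left(207 + 1412\right) - 2439 = 1619 - 2439 = -820$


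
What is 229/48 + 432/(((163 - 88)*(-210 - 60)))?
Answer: 9499/2000 ≈ 4.7495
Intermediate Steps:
229/48 + 432/(((163 - 88)*(-210 - 60))) = 229*(1/48) + 432/((75*(-270))) = 229/48 + 432/(-20250) = 229/48 + 432*(-1/20250) = 229/48 - 8/375 = 9499/2000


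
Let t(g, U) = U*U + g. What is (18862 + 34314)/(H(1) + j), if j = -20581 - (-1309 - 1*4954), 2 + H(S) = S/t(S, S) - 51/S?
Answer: -106352/28741 ≈ -3.7004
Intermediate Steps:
t(g, U) = g + U² (t(g, U) = U² + g = g + U²)
H(S) = -2 - 51/S + S/(S + S²) (H(S) = -2 + (S/(S + S²) - 51/S) = -2 + (-51/S + S/(S + S²)) = -2 - 51/S + S/(S + S²))
j = -14318 (j = -20581 - (-1309 - 4954) = -20581 - 1*(-6263) = -20581 + 6263 = -14318)
(18862 + 34314)/(H(1) + j) = (18862 + 34314)/((-51 - 52*1 - 2*1²)/(1*(1 + 1)) - 14318) = 53176/(1*(-51 - 52 - 2*1)/2 - 14318) = 53176/(1*(½)*(-51 - 52 - 2) - 14318) = 53176/(1*(½)*(-105) - 14318) = 53176/(-105/2 - 14318) = 53176/(-28741/2) = 53176*(-2/28741) = -106352/28741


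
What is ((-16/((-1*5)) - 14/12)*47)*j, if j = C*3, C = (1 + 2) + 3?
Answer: 8601/5 ≈ 1720.2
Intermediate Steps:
C = 6 (C = 3 + 3 = 6)
j = 18 (j = 6*3 = 18)
((-16/((-1*5)) - 14/12)*47)*j = ((-16/((-1*5)) - 14/12)*47)*18 = ((-16/(-5) - 14*1/12)*47)*18 = ((-16*(-⅕) - 7/6)*47)*18 = ((16/5 - 7/6)*47)*18 = ((61/30)*47)*18 = (2867/30)*18 = 8601/5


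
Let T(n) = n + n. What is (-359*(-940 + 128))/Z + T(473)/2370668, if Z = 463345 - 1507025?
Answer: -43130085379/154638673640 ≈ -0.27891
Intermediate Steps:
T(n) = 2*n
Z = -1043680
(-359*(-940 + 128))/Z + T(473)/2370668 = -359*(-940 + 128)/(-1043680) + (2*473)/2370668 = -359*(-812)*(-1/1043680) + 946*(1/2370668) = 291508*(-1/1043680) + 473/1185334 = -72877/260920 + 473/1185334 = -43130085379/154638673640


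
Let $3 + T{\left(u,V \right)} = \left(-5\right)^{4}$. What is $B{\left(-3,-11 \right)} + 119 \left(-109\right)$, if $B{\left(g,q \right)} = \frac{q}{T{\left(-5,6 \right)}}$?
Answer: $- \frac{8067973}{622} \approx -12971.0$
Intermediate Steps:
$T{\left(u,V \right)} = 622$ ($T{\left(u,V \right)} = -3 + \left(-5\right)^{4} = -3 + 625 = 622$)
$B{\left(g,q \right)} = \frac{q}{622}$
$B{\left(-3,-11 \right)} + 119 \left(-109\right) = \frac{1}{622} \left(-11\right) + 119 \left(-109\right) = - \frac{11}{622} - 12971 = - \frac{8067973}{622}$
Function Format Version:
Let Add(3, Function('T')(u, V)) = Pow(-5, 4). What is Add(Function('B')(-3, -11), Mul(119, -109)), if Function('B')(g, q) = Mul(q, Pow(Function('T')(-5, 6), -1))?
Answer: Rational(-8067973, 622) ≈ -12971.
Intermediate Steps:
Function('T')(u, V) = 622 (Function('T')(u, V) = Add(-3, Pow(-5, 4)) = Add(-3, 625) = 622)
Function('B')(g, q) = Mul(Rational(1, 622), q) (Function('B')(g, q) = Mul(q, Pow(622, -1)) = Mul(q, Rational(1, 622)) = Mul(Rational(1, 622), q))
Add(Function('B')(-3, -11), Mul(119, -109)) = Add(Mul(Rational(1, 622), -11), Mul(119, -109)) = Add(Rational(-11, 622), -12971) = Rational(-8067973, 622)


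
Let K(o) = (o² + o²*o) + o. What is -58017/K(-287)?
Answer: 19339/7852607 ≈ 0.0024627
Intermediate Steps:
K(o) = o + o² + o³ (K(o) = (o² + o³) + o = o + o² + o³)
-58017/K(-287) = -58017*(-1/(287*(1 - 287 + (-287)²))) = -58017*(-1/(287*(1 - 287 + 82369))) = -58017/((-287*82083)) = -58017/(-23557821) = -58017*(-1/23557821) = 19339/7852607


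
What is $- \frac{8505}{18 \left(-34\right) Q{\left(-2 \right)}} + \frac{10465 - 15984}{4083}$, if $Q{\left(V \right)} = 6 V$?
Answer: $- \frac{2787313}{1110576} \approx -2.5098$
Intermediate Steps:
$- \frac{8505}{18 \left(-34\right) Q{\left(-2 \right)}} + \frac{10465 - 15984}{4083} = - \frac{8505}{18 \left(-34\right) 6 \left(-2\right)} + \frac{10465 - 15984}{4083} = - \frac{8505}{\left(-612\right) \left(-12\right)} - \frac{5519}{4083} = - \frac{8505}{7344} - \frac{5519}{4083} = \left(-8505\right) \frac{1}{7344} - \frac{5519}{4083} = - \frac{315}{272} - \frac{5519}{4083} = - \frac{2787313}{1110576}$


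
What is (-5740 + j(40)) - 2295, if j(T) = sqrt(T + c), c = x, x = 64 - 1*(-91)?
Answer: -8035 + sqrt(195) ≈ -8021.0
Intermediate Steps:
x = 155 (x = 64 + 91 = 155)
c = 155
j(T) = sqrt(155 + T) (j(T) = sqrt(T + 155) = sqrt(155 + T))
(-5740 + j(40)) - 2295 = (-5740 + sqrt(155 + 40)) - 2295 = (-5740 + sqrt(195)) - 2295 = -8035 + sqrt(195)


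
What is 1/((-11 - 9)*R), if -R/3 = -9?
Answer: -1/540 ≈ -0.0018519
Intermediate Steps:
R = 27 (R = -3*(-9) = 27)
1/((-11 - 9)*R) = 1/((-11 - 9)*27) = 1/(-20*27) = 1/(-540) = -1/540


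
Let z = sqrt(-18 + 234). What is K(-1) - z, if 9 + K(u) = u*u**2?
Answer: -10 - 6*sqrt(6) ≈ -24.697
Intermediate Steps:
z = 6*sqrt(6) (z = sqrt(216) = 6*sqrt(6) ≈ 14.697)
K(u) = -9 + u**3 (K(u) = -9 + u*u**2 = -9 + u**3)
K(-1) - z = (-9 + (-1)**3) - 6*sqrt(6) = (-9 - 1) - 6*sqrt(6) = -10 - 6*sqrt(6)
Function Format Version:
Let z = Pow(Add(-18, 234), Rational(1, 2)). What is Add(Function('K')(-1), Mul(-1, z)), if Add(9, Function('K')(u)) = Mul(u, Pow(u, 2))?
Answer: Add(-10, Mul(-6, Pow(6, Rational(1, 2)))) ≈ -24.697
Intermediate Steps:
z = Mul(6, Pow(6, Rational(1, 2))) (z = Pow(216, Rational(1, 2)) = Mul(6, Pow(6, Rational(1, 2))) ≈ 14.697)
Function('K')(u) = Add(-9, Pow(u, 3)) (Function('K')(u) = Add(-9, Mul(u, Pow(u, 2))) = Add(-9, Pow(u, 3)))
Add(Function('K')(-1), Mul(-1, z)) = Add(Add(-9, Pow(-1, 3)), Mul(-1, Mul(6, Pow(6, Rational(1, 2))))) = Add(Add(-9, -1), Mul(-6, Pow(6, Rational(1, 2)))) = Add(-10, Mul(-6, Pow(6, Rational(1, 2))))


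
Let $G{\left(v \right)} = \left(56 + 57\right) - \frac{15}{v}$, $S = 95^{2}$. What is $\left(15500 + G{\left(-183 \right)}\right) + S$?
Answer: $\frac{1502923}{61} \approx 24638.0$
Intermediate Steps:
$S = 9025$
$G{\left(v \right)} = 113 - \frac{15}{v}$
$\left(15500 + G{\left(-183 \right)}\right) + S = \left(15500 + \left(113 - \frac{15}{-183}\right)\right) + 9025 = \left(15500 + \left(113 - - \frac{5}{61}\right)\right) + 9025 = \left(15500 + \left(113 + \frac{5}{61}\right)\right) + 9025 = \left(15500 + \frac{6898}{61}\right) + 9025 = \frac{952398}{61} + 9025 = \frac{1502923}{61}$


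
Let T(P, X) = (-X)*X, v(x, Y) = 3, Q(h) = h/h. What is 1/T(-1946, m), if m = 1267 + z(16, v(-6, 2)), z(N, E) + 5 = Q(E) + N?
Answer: -1/1635841 ≈ -6.1131e-7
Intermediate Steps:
Q(h) = 1
z(N, E) = -4 + N (z(N, E) = -5 + (1 + N) = -4 + N)
m = 1279 (m = 1267 + (-4 + 16) = 1267 + 12 = 1279)
T(P, X) = -X**2
1/T(-1946, m) = 1/(-1*1279**2) = 1/(-1*1635841) = 1/(-1635841) = -1/1635841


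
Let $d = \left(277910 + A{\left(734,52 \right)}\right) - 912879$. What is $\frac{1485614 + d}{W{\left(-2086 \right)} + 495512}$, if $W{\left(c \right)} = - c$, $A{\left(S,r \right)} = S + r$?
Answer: $\frac{851431}{497598} \approx 1.7111$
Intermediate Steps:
$d = -634183$ ($d = \left(277910 + \left(734 + 52\right)\right) - 912879 = \left(277910 + 786\right) - 912879 = 278696 - 912879 = -634183$)
$\frac{1485614 + d}{W{\left(-2086 \right)} + 495512} = \frac{1485614 - 634183}{\left(-1\right) \left(-2086\right) + 495512} = \frac{851431}{2086 + 495512} = \frac{851431}{497598}$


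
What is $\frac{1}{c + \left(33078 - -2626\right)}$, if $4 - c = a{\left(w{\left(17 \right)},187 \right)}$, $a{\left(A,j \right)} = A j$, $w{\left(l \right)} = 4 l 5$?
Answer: $- \frac{1}{27872} \approx -3.5878 \cdot 10^{-5}$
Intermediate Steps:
$w{\left(l \right)} = 20 l$
$c = -63576$ ($c = 4 - 20 \cdot 17 \cdot 187 = 4 - 340 \cdot 187 = 4 - 63580 = -63576$)
$\frac{1}{c + \left(33078 - -2626\right)} = \frac{1}{-63576 + \left(33078 - -2626\right)} = \frac{1}{-63576 + \left(33078 + 2626\right)} = \frac{1}{-63576 + 35704} = \frac{1}{-27872} = - \frac{1}{27872}$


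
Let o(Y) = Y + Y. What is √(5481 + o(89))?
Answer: √5659 ≈ 75.226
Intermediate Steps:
o(Y) = 2*Y
√(5481 + o(89)) = √(5481 + 2*89) = √(5481 + 178) = √5659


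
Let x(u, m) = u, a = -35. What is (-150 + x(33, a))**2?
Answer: 13689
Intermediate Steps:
(-150 + x(33, a))**2 = (-150 + 33)**2 = (-117)**2 = 13689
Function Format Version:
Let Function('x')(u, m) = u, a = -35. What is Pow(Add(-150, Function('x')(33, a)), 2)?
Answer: 13689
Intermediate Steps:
Pow(Add(-150, Function('x')(33, a)), 2) = Pow(Add(-150, 33), 2) = Pow(-117, 2) = 13689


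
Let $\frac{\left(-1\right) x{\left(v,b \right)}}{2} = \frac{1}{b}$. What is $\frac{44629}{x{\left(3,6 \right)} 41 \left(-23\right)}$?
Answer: $\frac{133887}{943} \approx 141.98$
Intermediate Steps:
$x{\left(v,b \right)} = - \frac{2}{b}$
$\frac{44629}{x{\left(3,6 \right)} 41 \left(-23\right)} = \frac{44629}{- \frac{2}{6} \cdot 41 \left(-23\right)} = \frac{44629}{\left(-2\right) \frac{1}{6} \cdot 41 \left(-23\right)} = \frac{44629}{\left(- \frac{1}{3}\right) 41 \left(-23\right)} = \frac{44629}{\left(- \frac{41}{3}\right) \left(-23\right)} = \frac{44629}{\frac{943}{3}} = 44629 \cdot \frac{3}{943} = \frac{133887}{943}$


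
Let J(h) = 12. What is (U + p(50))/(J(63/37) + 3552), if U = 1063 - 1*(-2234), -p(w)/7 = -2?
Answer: 301/324 ≈ 0.92901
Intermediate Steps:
p(w) = 14 (p(w) = -7*(-2) = 14)
U = 3297 (U = 1063 + 2234 = 3297)
(U + p(50))/(J(63/37) + 3552) = (3297 + 14)/(12 + 3552) = 3311/3564 = 3311*(1/3564) = 301/324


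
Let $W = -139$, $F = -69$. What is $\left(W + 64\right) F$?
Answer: $5175$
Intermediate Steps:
$\left(W + 64\right) F = \left(-139 + 64\right) \left(-69\right) = \left(-75\right) \left(-69\right) = 5175$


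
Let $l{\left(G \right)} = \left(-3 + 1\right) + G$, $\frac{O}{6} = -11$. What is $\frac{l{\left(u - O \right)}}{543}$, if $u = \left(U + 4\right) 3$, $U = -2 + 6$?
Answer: $\frac{88}{543} \approx 0.16206$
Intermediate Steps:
$O = -66$ ($O = 6 \left(-11\right) = -66$)
$U = 4$
$u = 24$ ($u = \left(4 + 4\right) 3 = 8 \cdot 3 = 24$)
$l{\left(G \right)} = -2 + G$
$\frac{l{\left(u - O \right)}}{543} = \frac{-2 + \left(24 - -66\right)}{543} = \left(-2 + \left(24 + 66\right)\right) \frac{1}{543} = \left(-2 + 90\right) \frac{1}{543} = 88 \cdot \frac{1}{543} = \frac{88}{543}$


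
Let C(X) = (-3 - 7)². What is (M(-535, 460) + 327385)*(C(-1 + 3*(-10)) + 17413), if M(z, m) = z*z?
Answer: 10746151930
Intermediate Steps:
M(z, m) = z²
C(X) = 100 (C(X) = (-10)² = 100)
(M(-535, 460) + 327385)*(C(-1 + 3*(-10)) + 17413) = ((-535)² + 327385)*(100 + 17413) = (286225 + 327385)*17513 = 613610*17513 = 10746151930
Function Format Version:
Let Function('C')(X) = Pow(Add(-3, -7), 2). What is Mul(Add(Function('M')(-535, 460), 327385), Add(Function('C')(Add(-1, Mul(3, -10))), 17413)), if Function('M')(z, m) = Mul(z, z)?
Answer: 10746151930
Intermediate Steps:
Function('M')(z, m) = Pow(z, 2)
Function('C')(X) = 100 (Function('C')(X) = Pow(-10, 2) = 100)
Mul(Add(Function('M')(-535, 460), 327385), Add(Function('C')(Add(-1, Mul(3, -10))), 17413)) = Mul(Add(Pow(-535, 2), 327385), Add(100, 17413)) = Mul(Add(286225, 327385), 17513) = Mul(613610, 17513) = 10746151930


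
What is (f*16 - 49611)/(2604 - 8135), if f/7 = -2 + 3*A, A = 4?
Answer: 48491/5531 ≈ 8.7671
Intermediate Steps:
f = 70 (f = 7*(-2 + 3*4) = 7*(-2 + 12) = 7*10 = 70)
(f*16 - 49611)/(2604 - 8135) = (70*16 - 49611)/(2604 - 8135) = (1120 - 49611)/(-5531) = -48491*(-1/5531) = 48491/5531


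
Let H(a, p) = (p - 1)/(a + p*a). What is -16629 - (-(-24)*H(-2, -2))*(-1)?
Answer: -16665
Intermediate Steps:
H(a, p) = (-1 + p)/(a + a*p)
-16629 - (-(-24)*H(-2, -2))*(-1) = -16629 - (-(-24)*(-1 - 2)/((-2)*(1 - 2)))*(-1) = -16629 - (-(-24)*(-1/2*(-3)/(-1)))*(-1) = -16629 - (-(-24)*(-1/2*(-1)*(-3)))*(-1) = -16629 - (-(-24)*(-3)/2)*(-1) = -16629 - (-24*3/2)*(-1) = -16629 - (-36)*(-1) = -16629 - 1*36 = -16629 - 36 = -16665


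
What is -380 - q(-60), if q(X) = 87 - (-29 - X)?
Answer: -436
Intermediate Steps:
q(X) = 116 + X (q(X) = 87 + (29 + X) = 116 + X)
-380 - q(-60) = -380 - (116 - 60) = -380 - 1*56 = -380 - 56 = -436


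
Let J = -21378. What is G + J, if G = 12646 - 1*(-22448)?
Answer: 13716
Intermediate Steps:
G = 35094 (G = 12646 + 22448 = 35094)
G + J = 35094 - 21378 = 13716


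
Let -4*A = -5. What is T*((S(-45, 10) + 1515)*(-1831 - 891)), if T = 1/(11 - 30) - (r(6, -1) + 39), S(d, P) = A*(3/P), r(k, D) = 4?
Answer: 6748255827/38 ≈ 1.7759e+8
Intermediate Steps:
A = 5/4 (A = -¼*(-5) = 5/4 ≈ 1.2500)
S(d, P) = 15/(4*P) (S(d, P) = 5*(3/P)/4 = 15/(4*P))
T = -818/19 (T = 1/(11 - 30) - (4 + 39) = 1/(-19) - 1*43 = -1/19 - 43 = -818/19 ≈ -43.053)
T*((S(-45, 10) + 1515)*(-1831 - 891)) = -818*((15/4)/10 + 1515)*(-1831 - 891)/19 = -818*((15/4)*(⅒) + 1515)*(-2722)/19 = -818*(3/8 + 1515)*(-2722)/19 = -4958307*(-2722)/76 = -818/19*(-16499403/4) = 6748255827/38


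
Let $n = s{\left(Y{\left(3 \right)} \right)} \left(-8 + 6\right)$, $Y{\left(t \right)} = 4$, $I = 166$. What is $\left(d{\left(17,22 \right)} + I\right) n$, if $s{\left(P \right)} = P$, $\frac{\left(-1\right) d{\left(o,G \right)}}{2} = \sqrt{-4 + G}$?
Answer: $-1328 + 48 \sqrt{2} \approx -1260.1$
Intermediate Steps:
$d{\left(o,G \right)} = - 2 \sqrt{-4 + G}$
$n = -8$ ($n = 4 \left(-8 + 6\right) = 4 \left(-2\right) = -8$)
$\left(d{\left(17,22 \right)} + I\right) n = \left(- 2 \sqrt{-4 + 22} + 166\right) \left(-8\right) = \left(- 2 \sqrt{18} + 166\right) \left(-8\right) = \left(- 2 \cdot 3 \sqrt{2} + 166\right) \left(-8\right) = \left(- 6 \sqrt{2} + 166\right) \left(-8\right) = \left(166 - 6 \sqrt{2}\right) \left(-8\right) = -1328 + 48 \sqrt{2}$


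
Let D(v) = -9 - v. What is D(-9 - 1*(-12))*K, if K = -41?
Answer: 492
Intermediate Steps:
D(-9 - 1*(-12))*K = (-9 - (-9 - 1*(-12)))*(-41) = (-9 - (-9 + 12))*(-41) = (-9 - 1*3)*(-41) = (-9 - 3)*(-41) = -12*(-41) = 492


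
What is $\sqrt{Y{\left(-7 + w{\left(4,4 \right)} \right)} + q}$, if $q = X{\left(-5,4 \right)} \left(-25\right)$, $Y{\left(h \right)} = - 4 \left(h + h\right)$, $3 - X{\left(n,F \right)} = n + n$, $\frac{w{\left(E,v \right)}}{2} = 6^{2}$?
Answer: $13 i \sqrt{5} \approx 29.069 i$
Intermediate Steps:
$w{\left(E,v \right)} = 72$ ($w{\left(E,v \right)} = 2 \cdot 6^{2} = 2 \cdot 36 = 72$)
$X{\left(n,F \right)} = 3 - 2 n$ ($X{\left(n,F \right)} = 3 - \left(n + n\right) = 3 - 2 n$)
$Y{\left(h \right)} = - 8 h$ ($Y{\left(h \right)} = - 4 \cdot 2 h = - 8 h$)
$q = -325$ ($q = \left(3 - -10\right) \left(-25\right) = \left(3 + 10\right) \left(-25\right) = 13 \left(-25\right) = -325$)
$\sqrt{Y{\left(-7 + w{\left(4,4 \right)} \right)} + q} = \sqrt{- 8 \left(-7 + 72\right) - 325} = \sqrt{\left(-8\right) 65 - 325} = \sqrt{-520 - 325} = \sqrt{-845} = 13 i \sqrt{5}$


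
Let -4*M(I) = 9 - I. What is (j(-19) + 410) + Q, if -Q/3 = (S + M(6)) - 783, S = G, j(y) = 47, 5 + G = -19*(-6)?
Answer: 9925/4 ≈ 2481.3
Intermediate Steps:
G = 109 (G = -5 - 19*(-6) = -5 + 114 = 109)
S = 109
M(I) = -9/4 + I/4 (M(I) = -(9 - I)/4 = -9/4 + I/4)
Q = 8097/4 (Q = -3*((109 + (-9/4 + (¼)*6)) - 783) = -3*((109 + (-9/4 + 3/2)) - 783) = -3*((109 - ¾) - 783) = -3*(433/4 - 783) = -3*(-2699/4) = 8097/4 ≈ 2024.3)
(j(-19) + 410) + Q = (47 + 410) + 8097/4 = 457 + 8097/4 = 9925/4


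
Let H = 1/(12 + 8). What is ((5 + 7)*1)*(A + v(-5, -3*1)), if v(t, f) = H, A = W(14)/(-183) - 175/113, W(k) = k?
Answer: -651461/34465 ≈ -18.902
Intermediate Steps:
A = -33607/20679 (A = 14/(-183) - 175/113 = 14*(-1/183) - 175*1/113 = -14/183 - 175/113 = -33607/20679 ≈ -1.6252)
H = 1/20 ≈ 0.050000
v(t, f) = 1/20
((5 + 7)*1)*(A + v(-5, -3*1)) = ((5 + 7)*1)*(-33607/20679 + 1/20) = (12*1)*(-651461/413580) = 12*(-651461/413580) = -651461/34465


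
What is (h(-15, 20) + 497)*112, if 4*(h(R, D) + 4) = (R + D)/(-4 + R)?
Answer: 1048964/19 ≈ 55209.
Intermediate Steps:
h(R, D) = -4 + (D + R)/(4*(-4 + R)) (h(R, D) = -4 + ((R + D)/(-4 + R))/4 = -4 + ((D + R)/(-4 + R))/4 = -4 + (D + R)/(4*(-4 + R)))
(h(-15, 20) + 497)*112 = ((64 + 20 - 15*(-15))/(4*(-4 - 15)) + 497)*112 = ((¼)*(64 + 20 + 225)/(-19) + 497)*112 = ((¼)*(-1/19)*309 + 497)*112 = (-309/76 + 497)*112 = (37463/76)*112 = 1048964/19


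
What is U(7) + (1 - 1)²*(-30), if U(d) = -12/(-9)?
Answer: 4/3 ≈ 1.3333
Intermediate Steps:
U(d) = 4/3 (U(d) = -12*(-⅑) = 4/3)
U(7) + (1 - 1)²*(-30) = 4/3 + (1 - 1)²*(-30) = 4/3 + 0²*(-30) = 4/3 + 0*(-30) = 4/3 + 0 = 4/3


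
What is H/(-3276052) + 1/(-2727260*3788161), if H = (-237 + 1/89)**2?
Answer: -88386747567227328441/5155638138587477120060 ≈ -0.017144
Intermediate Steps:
H = 444872464/7921 (H = (-237 + 1/89)**2 = (-21092/89)**2 = 444872464/7921 ≈ 56164.)
H/(-3276052) + 1/(-2727260*3788161) = (444872464/7921)/(-3276052) + 1/(-2727260*3788161) = (444872464/7921)*(-1/3276052) - 1/2727260*1/3788161 = -111218116/6487401973 - 1/10331299968860 = -88386747567227328441/5155638138587477120060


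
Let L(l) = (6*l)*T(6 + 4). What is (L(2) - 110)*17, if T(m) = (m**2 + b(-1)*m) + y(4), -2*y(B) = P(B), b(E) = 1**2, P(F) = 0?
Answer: 20570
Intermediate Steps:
b(E) = 1
y(B) = 0 (y(B) = -1/2*0 = 0)
T(m) = m + m**2 (T(m) = (m**2 + 1*m) + 0 = (m**2 + m) + 0 = (m + m**2) + 0 = m + m**2)
L(l) = 660*l (L(l) = (6*l)*((6 + 4)*(1 + (6 + 4))) = (6*l)*(10*(1 + 10)) = (6*l)*(10*11) = (6*l)*110 = 660*l)
(L(2) - 110)*17 = (660*2 - 110)*17 = (1320 - 110)*17 = 1210*17 = 20570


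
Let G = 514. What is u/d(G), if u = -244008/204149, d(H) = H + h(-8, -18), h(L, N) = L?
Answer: -122004/51649697 ≈ -0.0023621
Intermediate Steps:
d(H) = -8 + H (d(H) = H - 8 = -8 + H)
u = -244008/204149 (u = -244008*1/204149 = -244008/204149 ≈ -1.1952)
u/d(G) = -244008/(204149*(-8 + 514)) = -244008/204149/506 = -244008/204149*1/506 = -122004/51649697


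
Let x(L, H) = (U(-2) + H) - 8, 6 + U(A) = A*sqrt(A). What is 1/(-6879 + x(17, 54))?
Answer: I/(-6839*I + 2*sqrt(2)) ≈ -0.00014622 + 6.0473e-8*I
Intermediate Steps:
U(A) = -6 + A**(3/2) (U(A) = -6 + A*sqrt(A) = -6 + A**(3/2))
x(L, H) = -14 + H - 2*I*sqrt(2) (x(L, H) = ((-6 + (-2)**(3/2)) + H) - 8 = ((-6 - 2*I*sqrt(2)) + H) - 8 = (-6 + H - 2*I*sqrt(2)) - 8 = -14 + H - 2*I*sqrt(2))
1/(-6879 + x(17, 54)) = 1/(-6879 + (-14 + 54 - 2*I*sqrt(2))) = 1/(-6879 + (40 - 2*I*sqrt(2))) = 1/(-6839 - 2*I*sqrt(2))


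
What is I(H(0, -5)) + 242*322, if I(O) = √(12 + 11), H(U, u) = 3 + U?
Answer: 77924 + √23 ≈ 77929.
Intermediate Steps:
I(O) = √23
I(H(0, -5)) + 242*322 = √23 + 242*322 = √23 + 77924 = 77924 + √23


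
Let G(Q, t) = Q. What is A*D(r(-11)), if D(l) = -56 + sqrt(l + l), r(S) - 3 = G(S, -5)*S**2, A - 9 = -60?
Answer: 2856 - 204*I*sqrt(166) ≈ 2856.0 - 2628.4*I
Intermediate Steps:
A = -51 (A = 9 - 60 = -51)
r(S) = 3 + S**3 (r(S) = 3 + S*S**2 = 3 + S**3)
D(l) = -56 + sqrt(2)*sqrt(l) (D(l) = -56 + sqrt(2*l) = -56 + sqrt(2)*sqrt(l))
A*D(r(-11)) = -51*(-56 + sqrt(2)*sqrt(3 + (-11)**3)) = -51*(-56 + sqrt(2)*sqrt(3 - 1331)) = -51*(-56 + sqrt(2)*sqrt(-1328)) = -51*(-56 + sqrt(2)*(4*I*sqrt(83))) = -51*(-56 + 4*I*sqrt(166)) = 2856 - 204*I*sqrt(166)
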